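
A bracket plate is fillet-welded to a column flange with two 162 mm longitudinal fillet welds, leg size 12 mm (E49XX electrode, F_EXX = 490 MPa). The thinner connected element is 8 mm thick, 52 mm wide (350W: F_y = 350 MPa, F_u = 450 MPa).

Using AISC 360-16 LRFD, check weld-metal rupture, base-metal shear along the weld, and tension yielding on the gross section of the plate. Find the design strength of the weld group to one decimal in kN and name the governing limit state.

Weld metal: throat = 0.707×12 = 8.484 mm, L = 2×162 = 324 mm. φR_n = 0.75 × 0.6 × 490 × 8.484 × 324 = 606.1 kN.
Base metal shear (8 mm plate): yield φR_n = 1.0×0.6×350×8×324 = 544.3 kN; rupture φR_n = 0.75×0.6×450×8×324 = 524.9 kN; take 524.9 kN (rupture).
Tension yield (gross): A_g = 52×8 = 416 mm². φR_n = 0.90 × 350 × 416 = 131.0 kN.
Governing: min(606.1, 524.9, 131.0) = 131.0 kN → gross-section yield.

131.0 kN (gross-section yield governs)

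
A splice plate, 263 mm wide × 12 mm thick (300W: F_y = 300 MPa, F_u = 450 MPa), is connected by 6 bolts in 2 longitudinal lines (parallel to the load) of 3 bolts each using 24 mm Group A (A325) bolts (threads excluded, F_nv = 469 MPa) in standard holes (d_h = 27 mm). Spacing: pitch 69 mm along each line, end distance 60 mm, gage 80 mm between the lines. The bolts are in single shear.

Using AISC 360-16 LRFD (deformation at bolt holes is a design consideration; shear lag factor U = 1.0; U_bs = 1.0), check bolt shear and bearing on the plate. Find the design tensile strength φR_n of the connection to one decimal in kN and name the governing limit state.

954.8 kN (bolt shear governs)

Bolt shear: A_b = π(24)²/4 = 452.39 mm². φR_n = 0.75 × 469 × 452.39 × 6 × 1 = 954.8 kN.
Bearing (12 mm plate, F_u = 450 MPa): end bolts L_c = 60 − 27/2 = 46.5, R_n = min(1.2×46.5×12×450, 2.4×24×12×450) = 301.32 kN/bolt; interior L_c = 69 − 27 = 42, R_n = 272.16 kN/bolt. φR_n = 0.75 × (2×301.32 + 4×272.16) = 1268.5 kN.
Governing: min(954.8, 1268.5) = 954.8 kN → bolt shear.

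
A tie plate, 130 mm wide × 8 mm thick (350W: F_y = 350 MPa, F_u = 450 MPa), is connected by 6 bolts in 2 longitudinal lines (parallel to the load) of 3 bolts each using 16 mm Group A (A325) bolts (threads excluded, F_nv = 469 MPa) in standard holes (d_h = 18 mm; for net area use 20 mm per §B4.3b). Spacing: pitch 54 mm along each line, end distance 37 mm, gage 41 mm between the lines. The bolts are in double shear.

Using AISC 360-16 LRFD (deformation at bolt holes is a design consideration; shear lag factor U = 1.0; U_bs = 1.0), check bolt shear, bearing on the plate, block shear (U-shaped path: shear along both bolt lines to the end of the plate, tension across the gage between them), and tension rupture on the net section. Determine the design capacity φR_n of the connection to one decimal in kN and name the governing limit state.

243.0 kN (net-section rupture governs)

Bolt shear: A_b = π(16)²/4 = 201.06 mm². φR_n = 0.75 × 469 × 201.06 × 6 × 2 = 848.7 kN.
Bearing (8 mm plate, F_u = 450 MPa): end bolts L_c = 37 − 18/2 = 28, R_n = min(1.2×28×8×450, 2.4×16×8×450) = 120.96 kN/bolt; interior L_c = 54 − 18 = 36, R_n = 138.24 kN/bolt. φR_n = 0.75 × (2×120.96 + 4×138.24) = 596.2 kN.
Block shear: shear path 2×[37+2×54] = 2×145 mm, A_gv = 2320, A_nv = 2×(145 − 2.5×20)×8 = 1520 mm²; tension across gage: (41 − 1×20)×8 = 168 mm². R_n = min(0.6×450×1520, 0.6×350×2320) + 1.0×450×168 = min(410.4, 487.2) + 75.6 = 486 kN. φR_n = 0.75 × 486 = 364.5 kN.
Tension rupture (net): A_n = (130 − 2×20)×8 = 720 mm² (U = 1.0, A_e = A_n). φR_n = 0.75 × 450 × 720 = 243.0 kN.
Governing: min(848.7, 596.2, 364.5, 243.0) = 243.0 kN → net-section rupture.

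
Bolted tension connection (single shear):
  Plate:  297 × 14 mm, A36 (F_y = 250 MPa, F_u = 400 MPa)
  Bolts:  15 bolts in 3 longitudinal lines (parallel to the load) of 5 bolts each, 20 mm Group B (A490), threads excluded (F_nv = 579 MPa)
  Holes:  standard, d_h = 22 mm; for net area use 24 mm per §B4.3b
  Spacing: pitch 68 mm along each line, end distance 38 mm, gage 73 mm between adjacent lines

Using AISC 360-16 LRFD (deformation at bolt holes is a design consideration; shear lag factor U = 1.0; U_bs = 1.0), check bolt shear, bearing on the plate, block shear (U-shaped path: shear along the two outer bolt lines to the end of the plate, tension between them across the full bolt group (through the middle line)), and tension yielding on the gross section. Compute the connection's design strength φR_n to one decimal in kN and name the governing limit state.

935.6 kN (gross-section yield governs)

Bolt shear: A_b = π(20)²/4 = 314.16 mm². φR_n = 0.75 × 579 × 314.16 × 15 × 1 = 2046.4 kN.
Bearing (14 mm plate, F_u = 400 MPa): end bolts L_c = 38 − 22/2 = 27, R_n = min(1.2×27×14×400, 2.4×20×14×400) = 181.44 kN/bolt; interior L_c = 68 − 22 = 46, R_n = 268.8 kN/bolt. φR_n = 0.75 × (3×181.44 + 12×268.8) = 2827.4 kN.
Block shear: shear path 2×[38+4×68] = 2×310 mm, A_gv = 8680, A_nv = 2×(310 − 4.5×24)×14 = 5656 mm²; tension across gage: (146 − 2×24)×14 = 1372 mm². R_n = min(0.6×400×5656, 0.6×250×8680) + 1.0×400×1372 = min(1357.4, 1302) + 548.8 = 1850.8 kN. φR_n = 0.75 × 1850.8 = 1388.1 kN.
Tension yield (gross): A_g = 297×14 = 4158 mm². φR_n = 0.90 × 250 × 4158 = 935.6 kN.
Governing: min(2046.4, 2827.4, 1388.1, 935.6) = 935.6 kN → gross-section yield.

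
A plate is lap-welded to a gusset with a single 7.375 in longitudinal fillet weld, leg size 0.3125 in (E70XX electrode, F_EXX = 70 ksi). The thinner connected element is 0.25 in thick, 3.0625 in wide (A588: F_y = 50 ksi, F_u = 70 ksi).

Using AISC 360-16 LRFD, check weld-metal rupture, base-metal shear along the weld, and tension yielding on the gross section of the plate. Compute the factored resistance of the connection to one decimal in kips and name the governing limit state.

34.5 kips (gross-section yield governs)

Weld metal: throat = 0.707×0.3125 = 0.22094 in, L = 7.375 in. φR_n = 0.75 × 0.6 × 70 × 0.22094 × 7.375 = 51.3 kips.
Base metal shear (0.25 in plate): yield φR_n = 1.0×0.6×50×0.25×7.375 = 55.3 kips; rupture φR_n = 0.75×0.6×70×0.25×7.375 = 58.1 kips; take 55.3 kips (yield).
Tension yield (gross): A_g = 3.0625×0.25 = 0.76563 in². φR_n = 0.90 × 50 × 0.76563 = 34.5 kips.
Governing: min(51.3, 55.3, 34.5) = 34.5 kips → gross-section yield.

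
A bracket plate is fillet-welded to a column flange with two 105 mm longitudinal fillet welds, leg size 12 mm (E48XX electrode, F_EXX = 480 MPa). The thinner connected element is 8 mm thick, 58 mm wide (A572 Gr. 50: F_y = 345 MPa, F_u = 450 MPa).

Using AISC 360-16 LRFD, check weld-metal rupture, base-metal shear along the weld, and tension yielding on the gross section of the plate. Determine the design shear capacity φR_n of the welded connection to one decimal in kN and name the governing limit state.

Weld metal: throat = 0.707×12 = 8.484 mm, L = 2×105 = 210 mm. φR_n = 0.75 × 0.6 × 480 × 8.484 × 210 = 384.8 kN.
Base metal shear (8 mm plate): yield φR_n = 1.0×0.6×345×8×210 = 347.8 kN; rupture φR_n = 0.75×0.6×450×8×210 = 340.2 kN; take 340.2 kN (rupture).
Tension yield (gross): A_g = 58×8 = 464 mm². φR_n = 0.90 × 345 × 464 = 144.1 kN.
Governing: min(384.8, 340.2, 144.1) = 144.1 kN → gross-section yield.

144.1 kN (gross-section yield governs)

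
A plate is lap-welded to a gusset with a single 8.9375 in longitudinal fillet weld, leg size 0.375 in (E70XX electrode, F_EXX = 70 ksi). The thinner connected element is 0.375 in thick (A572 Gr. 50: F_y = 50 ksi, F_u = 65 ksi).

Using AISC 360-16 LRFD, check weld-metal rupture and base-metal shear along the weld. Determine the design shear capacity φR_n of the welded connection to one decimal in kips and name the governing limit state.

74.6 kips (weld metal governs)

Weld metal: throat = 0.707×0.375 = 0.26513 in, L = 8.9375 in. φR_n = 0.75 × 0.6 × 70 × 0.26513 × 8.9375 = 74.6 kips.
Base metal shear (0.375 in plate): yield φR_n = 1.0×0.6×50×0.375×8.9375 = 100.5 kips; rupture φR_n = 0.75×0.6×65×0.375×8.9375 = 98.0 kips; take 98.0 kips (rupture).
Governing: min(74.6, 98.0) = 74.6 kips → weld metal.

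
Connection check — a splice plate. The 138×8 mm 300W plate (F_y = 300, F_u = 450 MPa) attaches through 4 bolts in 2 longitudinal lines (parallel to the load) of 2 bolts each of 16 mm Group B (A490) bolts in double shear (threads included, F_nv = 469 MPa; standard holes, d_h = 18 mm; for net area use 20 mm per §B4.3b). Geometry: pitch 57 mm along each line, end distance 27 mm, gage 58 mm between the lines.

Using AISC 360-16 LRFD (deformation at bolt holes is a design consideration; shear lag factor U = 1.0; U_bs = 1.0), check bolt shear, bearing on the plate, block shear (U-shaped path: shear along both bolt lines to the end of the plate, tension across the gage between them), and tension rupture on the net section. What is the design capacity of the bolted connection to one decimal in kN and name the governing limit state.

264.6 kN (net-section rupture governs)

Bolt shear: A_b = π(16)²/4 = 201.06 mm². φR_n = 0.75 × 469 × 201.06 × 4 × 2 = 565.8 kN.
Bearing (8 mm plate, F_u = 450 MPa): end bolts L_c = 27 − 18/2 = 18, R_n = min(1.2×18×8×450, 2.4×16×8×450) = 77.76 kN/bolt; interior L_c = 57 − 18 = 39, R_n = 138.24 kN/bolt. φR_n = 0.75 × (2×77.76 + 2×138.24) = 324.0 kN.
Block shear: shear path 2×[27+1×57] = 2×84 mm, A_gv = 1344, A_nv = 2×(84 − 1.5×20)×8 = 864 mm²; tension across gage: (58 − 1×20)×8 = 304 mm². R_n = min(0.6×450×864, 0.6×300×1344) + 1.0×450×304 = min(233.28, 241.92) + 136.8 = 370.08 kN. φR_n = 0.75 × 370.08 = 277.6 kN.
Tension rupture (net): A_n = (138 − 2×20)×8 = 784 mm² (U = 1.0, A_e = A_n). φR_n = 0.75 × 450 × 784 = 264.6 kN.
Governing: min(565.8, 324.0, 277.6, 264.6) = 264.6 kN → net-section rupture.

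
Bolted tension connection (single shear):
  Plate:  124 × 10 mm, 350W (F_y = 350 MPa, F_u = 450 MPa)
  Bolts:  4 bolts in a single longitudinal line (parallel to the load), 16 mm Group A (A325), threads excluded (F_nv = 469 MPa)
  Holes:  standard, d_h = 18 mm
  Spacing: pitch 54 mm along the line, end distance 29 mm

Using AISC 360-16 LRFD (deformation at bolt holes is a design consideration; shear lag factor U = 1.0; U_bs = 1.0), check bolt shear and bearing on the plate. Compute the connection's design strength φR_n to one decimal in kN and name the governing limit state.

282.9 kN (bolt shear governs)

Bolt shear: A_b = π(16)²/4 = 201.06 mm². φR_n = 0.75 × 469 × 201.06 × 4 × 1 = 282.9 kN.
Bearing (10 mm plate, F_u = 450 MPa): end bolts L_c = 29 − 18/2 = 20, R_n = min(1.2×20×10×450, 2.4×16×10×450) = 108 kN/bolt; interior L_c = 54 − 18 = 36, R_n = 172.8 kN/bolt. φR_n = 0.75 × (1×108 + 3×172.8) = 469.8 kN.
Governing: min(282.9, 469.8) = 282.9 kN → bolt shear.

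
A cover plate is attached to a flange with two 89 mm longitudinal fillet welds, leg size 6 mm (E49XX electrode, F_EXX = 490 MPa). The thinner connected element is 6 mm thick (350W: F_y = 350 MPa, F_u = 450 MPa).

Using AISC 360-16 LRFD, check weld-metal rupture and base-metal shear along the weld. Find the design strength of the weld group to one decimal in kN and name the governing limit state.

166.5 kN (weld metal governs)

Weld metal: throat = 0.707×6 = 4.242 mm, L = 2×89 = 178 mm. φR_n = 0.75 × 0.6 × 490 × 4.242 × 178 = 166.5 kN.
Base metal shear (6 mm plate): yield φR_n = 1.0×0.6×350×6×178 = 224.3 kN; rupture φR_n = 0.75×0.6×450×6×178 = 216.3 kN; take 216.3 kN (rupture).
Governing: min(166.5, 216.3) = 166.5 kN → weld metal.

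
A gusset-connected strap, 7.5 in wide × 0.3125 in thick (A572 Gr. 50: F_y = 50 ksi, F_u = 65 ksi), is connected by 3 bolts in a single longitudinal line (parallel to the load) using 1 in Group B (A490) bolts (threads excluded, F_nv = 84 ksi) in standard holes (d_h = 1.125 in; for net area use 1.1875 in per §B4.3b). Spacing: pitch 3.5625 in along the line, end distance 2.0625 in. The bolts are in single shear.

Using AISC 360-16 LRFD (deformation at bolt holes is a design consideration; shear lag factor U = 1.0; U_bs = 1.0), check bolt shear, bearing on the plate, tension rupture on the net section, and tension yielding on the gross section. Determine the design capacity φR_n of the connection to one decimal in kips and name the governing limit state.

Bolt shear: A_b = π(1)²/4 = 0.7854 in². φR_n = 0.75 × 84 × 0.7854 × 3 × 1 = 148.4 kips.
Bearing (0.3125 in plate, F_u = 65 ksi): end bolts L_c = 2.0625 − 1.125/2 = 1.5, R_n = min(1.2×1.5×0.3125×65, 2.4×1×0.3125×65) = 36.563 kips/bolt; interior L_c = 3.5625 − 1.125 = 2.4375, R_n = 48.75 kips/bolt. φR_n = 0.75 × (1×36.563 + 2×48.75) = 100.5 kips.
Tension rupture (net): A_n = (7.5 − 1×1.1875)×0.3125 = 1.9727 in² (U = 1.0, A_e = A_n). φR_n = 0.75 × 65 × 1.9727 = 96.2 kips.
Tension yield (gross): A_g = 7.5×0.3125 = 2.3438 in². φR_n = 0.90 × 50 × 2.3438 = 105.5 kips.
Governing: min(148.4, 100.5, 96.2, 105.5) = 96.2 kips → net-section rupture.

96.2 kips (net-section rupture governs)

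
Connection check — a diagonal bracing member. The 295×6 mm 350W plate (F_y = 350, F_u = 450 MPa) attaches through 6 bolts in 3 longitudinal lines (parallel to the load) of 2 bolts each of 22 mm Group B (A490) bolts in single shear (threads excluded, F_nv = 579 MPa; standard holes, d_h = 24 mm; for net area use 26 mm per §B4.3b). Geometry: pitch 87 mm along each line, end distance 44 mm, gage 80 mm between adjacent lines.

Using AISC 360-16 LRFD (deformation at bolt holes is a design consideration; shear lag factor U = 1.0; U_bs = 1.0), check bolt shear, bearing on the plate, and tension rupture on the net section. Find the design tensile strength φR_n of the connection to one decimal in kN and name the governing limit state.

Bolt shear: A_b = π(22)²/4 = 380.13 mm². φR_n = 0.75 × 579 × 380.13 × 6 × 1 = 990.4 kN.
Bearing (6 mm plate, F_u = 450 MPa): end bolts L_c = 44 − 24/2 = 32, R_n = min(1.2×32×6×450, 2.4×22×6×450) = 103.68 kN/bolt; interior L_c = 87 − 24 = 63, R_n = 142.56 kN/bolt. φR_n = 0.75 × (3×103.68 + 3×142.56) = 554.0 kN.
Tension rupture (net): A_n = (295 − 3×26)×6 = 1302 mm² (U = 1.0, A_e = A_n). φR_n = 0.75 × 450 × 1302 = 439.4 kN.
Governing: min(990.4, 554.0, 439.4) = 439.4 kN → net-section rupture.

439.4 kN (net-section rupture governs)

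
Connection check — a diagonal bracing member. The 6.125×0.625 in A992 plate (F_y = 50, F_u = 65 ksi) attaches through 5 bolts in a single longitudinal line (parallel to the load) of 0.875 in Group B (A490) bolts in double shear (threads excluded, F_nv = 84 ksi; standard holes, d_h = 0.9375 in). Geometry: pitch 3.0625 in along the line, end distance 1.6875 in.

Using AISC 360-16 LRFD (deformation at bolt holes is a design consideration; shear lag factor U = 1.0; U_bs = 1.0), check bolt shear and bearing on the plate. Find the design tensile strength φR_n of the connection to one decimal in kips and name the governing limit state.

300.5 kips (bearing governs)

Bolt shear: A_b = π(0.875)²/4 = 0.60132 in². φR_n = 0.75 × 84 × 0.60132 × 5 × 2 = 378.8 kips.
Bearing (0.625 in plate, F_u = 65 ksi): end bolts L_c = 1.6875 − 0.9375/2 = 1.21875, R_n = min(1.2×1.21875×0.625×65, 2.4×0.875×0.625×65) = 59.414 kips/bolt; interior L_c = 3.0625 − 0.9375 = 2.125, R_n = 85.313 kips/bolt. φR_n = 0.75 × (1×59.414 + 4×85.313) = 300.5 kips.
Governing: min(378.8, 300.5) = 300.5 kips → bearing.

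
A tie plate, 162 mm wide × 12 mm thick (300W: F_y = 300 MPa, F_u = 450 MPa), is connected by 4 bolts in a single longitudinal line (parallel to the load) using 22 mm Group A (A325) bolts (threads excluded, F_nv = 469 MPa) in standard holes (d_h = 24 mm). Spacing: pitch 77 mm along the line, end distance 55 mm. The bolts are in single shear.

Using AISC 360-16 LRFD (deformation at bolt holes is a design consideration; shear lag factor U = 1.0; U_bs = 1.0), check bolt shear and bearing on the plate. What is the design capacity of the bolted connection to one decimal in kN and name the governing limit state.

534.8 kN (bolt shear governs)

Bolt shear: A_b = π(22)²/4 = 380.13 mm². φR_n = 0.75 × 469 × 380.13 × 4 × 1 = 534.8 kN.
Bearing (12 mm plate, F_u = 450 MPa): end bolts L_c = 55 − 24/2 = 43, R_n = min(1.2×43×12×450, 2.4×22×12×450) = 278.64 kN/bolt; interior L_c = 77 − 24 = 53, R_n = 285.12 kN/bolt. φR_n = 0.75 × (1×278.64 + 3×285.12) = 850.5 kN.
Governing: min(534.8, 850.5) = 534.8 kN → bolt shear.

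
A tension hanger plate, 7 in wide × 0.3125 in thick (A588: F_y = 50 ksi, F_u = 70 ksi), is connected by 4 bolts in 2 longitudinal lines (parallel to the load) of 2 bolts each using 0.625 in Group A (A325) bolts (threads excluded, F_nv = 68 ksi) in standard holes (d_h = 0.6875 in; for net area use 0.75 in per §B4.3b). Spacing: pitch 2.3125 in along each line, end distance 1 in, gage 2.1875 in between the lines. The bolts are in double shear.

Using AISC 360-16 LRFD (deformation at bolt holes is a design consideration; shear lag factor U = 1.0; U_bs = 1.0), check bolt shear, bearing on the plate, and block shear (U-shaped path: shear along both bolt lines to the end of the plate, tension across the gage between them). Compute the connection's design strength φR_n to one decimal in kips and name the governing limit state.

Bolt shear: A_b = π(0.625)²/4 = 0.3068 in². φR_n = 0.75 × 68 × 0.3068 × 4 × 2 = 125.2 kips.
Bearing (0.3125 in plate, F_u = 70 ksi): end bolts L_c = 1 − 0.6875/2 = 0.65625, R_n = min(1.2×0.65625×0.3125×70, 2.4×0.625×0.3125×70) = 17.227 kips/bolt; interior L_c = 2.3125 − 0.6875 = 1.625, R_n = 32.813 kips/bolt. φR_n = 0.75 × (2×17.227 + 2×32.813) = 75.1 kips.
Block shear: shear path 2×[1+1×2.3125] = 2×3.3125 in, A_gv = 2.0703, A_nv = 2×(3.3125 − 1.5×0.75)×0.3125 = 1.3672 in²; tension across gage: (2.1875 − 1×0.75)×0.3125 = 0.44922 in². R_n = min(0.6×70×1.3672, 0.6×50×2.0703) + 1.0×70×0.44922 = min(57.422, 62.109) + 31.445 = 88.867 kips. φR_n = 0.75 × 88.867 = 66.7 kips.
Governing: min(125.2, 75.1, 66.7) = 66.7 kips → block shear.

66.7 kips (block shear governs)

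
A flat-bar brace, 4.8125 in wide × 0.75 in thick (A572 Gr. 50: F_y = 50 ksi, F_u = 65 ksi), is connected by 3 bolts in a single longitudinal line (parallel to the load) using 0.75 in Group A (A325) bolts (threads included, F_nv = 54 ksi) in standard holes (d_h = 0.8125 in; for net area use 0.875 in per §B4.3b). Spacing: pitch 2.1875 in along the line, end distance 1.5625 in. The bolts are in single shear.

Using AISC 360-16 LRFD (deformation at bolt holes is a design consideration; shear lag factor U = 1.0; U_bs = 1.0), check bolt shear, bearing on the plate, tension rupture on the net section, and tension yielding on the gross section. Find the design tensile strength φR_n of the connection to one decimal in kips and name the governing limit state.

53.7 kips (bolt shear governs)

Bolt shear: A_b = π(0.75)²/4 = 0.44179 in². φR_n = 0.75 × 54 × 0.44179 × 3 × 1 = 53.7 kips.
Bearing (0.75 in plate, F_u = 65 ksi): end bolts L_c = 1.5625 − 0.8125/2 = 1.15625, R_n = min(1.2×1.15625×0.75×65, 2.4×0.75×0.75×65) = 67.641 kips/bolt; interior L_c = 2.1875 − 0.8125 = 1.375, R_n = 80.438 kips/bolt. φR_n = 0.75 × (1×67.641 + 2×80.438) = 171.4 kips.
Tension rupture (net): A_n = (4.8125 − 1×0.875)×0.75 = 2.9531 in² (U = 1.0, A_e = A_n). φR_n = 0.75 × 65 × 2.9531 = 144.0 kips.
Tension yield (gross): A_g = 4.8125×0.75 = 3.6094 in². φR_n = 0.90 × 50 × 3.6094 = 162.4 kips.
Governing: min(53.7, 171.4, 144.0, 162.4) = 53.7 kips → bolt shear.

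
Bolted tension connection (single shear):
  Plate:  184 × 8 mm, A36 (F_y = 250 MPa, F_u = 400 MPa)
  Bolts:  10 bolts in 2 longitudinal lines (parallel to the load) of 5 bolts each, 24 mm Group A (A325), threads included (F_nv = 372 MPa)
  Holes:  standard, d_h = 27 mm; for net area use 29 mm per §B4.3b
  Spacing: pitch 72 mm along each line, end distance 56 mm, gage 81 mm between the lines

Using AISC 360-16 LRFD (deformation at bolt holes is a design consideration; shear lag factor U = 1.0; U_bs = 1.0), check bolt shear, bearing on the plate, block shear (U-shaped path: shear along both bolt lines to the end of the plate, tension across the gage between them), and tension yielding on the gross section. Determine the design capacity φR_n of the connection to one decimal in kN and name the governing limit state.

Bolt shear: A_b = π(24)²/4 = 452.39 mm². φR_n = 0.75 × 372 × 452.39 × 10 × 1 = 1262.2 kN.
Bearing (8 mm plate, F_u = 400 MPa): end bolts L_c = 56 − 27/2 = 42.5, R_n = min(1.2×42.5×8×400, 2.4×24×8×400) = 163.2 kN/bolt; interior L_c = 72 − 27 = 45, R_n = 172.8 kN/bolt. φR_n = 0.75 × (2×163.2 + 8×172.8) = 1281.6 kN.
Block shear: shear path 2×[56+4×72] = 2×344 mm, A_gv = 5504, A_nv = 2×(344 − 4.5×29)×8 = 3416 mm²; tension across gage: (81 − 1×29)×8 = 416 mm². R_n = min(0.6×400×3416, 0.6×250×5504) + 1.0×400×416 = min(819.84, 825.6) + 166.4 = 986.24 kN. φR_n = 0.75 × 986.24 = 739.7 kN.
Tension yield (gross): A_g = 184×8 = 1472 mm². φR_n = 0.90 × 250 × 1472 = 331.2 kN.
Governing: min(1262.2, 1281.6, 739.7, 331.2) = 331.2 kN → gross-section yield.

331.2 kN (gross-section yield governs)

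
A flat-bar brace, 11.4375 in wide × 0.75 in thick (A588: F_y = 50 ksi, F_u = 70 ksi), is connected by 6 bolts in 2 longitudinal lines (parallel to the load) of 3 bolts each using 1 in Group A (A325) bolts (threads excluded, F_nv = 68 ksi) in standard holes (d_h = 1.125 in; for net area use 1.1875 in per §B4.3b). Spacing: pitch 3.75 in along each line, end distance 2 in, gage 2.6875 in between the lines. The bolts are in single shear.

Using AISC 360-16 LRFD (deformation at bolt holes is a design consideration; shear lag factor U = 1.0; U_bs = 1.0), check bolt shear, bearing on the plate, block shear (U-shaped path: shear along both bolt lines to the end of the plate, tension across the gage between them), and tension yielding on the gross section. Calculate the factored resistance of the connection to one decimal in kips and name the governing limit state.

240.3 kips (bolt shear governs)

Bolt shear: A_b = π(1)²/4 = 0.7854 in². φR_n = 0.75 × 68 × 0.7854 × 6 × 1 = 240.3 kips.
Bearing (0.75 in plate, F_u = 70 ksi): end bolts L_c = 2 − 1.125/2 = 1.4375, R_n = min(1.2×1.4375×0.75×70, 2.4×1×0.75×70) = 90.563 kips/bolt; interior L_c = 3.75 − 1.125 = 2.625, R_n = 126 kips/bolt. φR_n = 0.75 × (2×90.563 + 4×126) = 513.8 kips.
Block shear: shear path 2×[2+2×3.75] = 2×9.5 in, A_gv = 14.25, A_nv = 2×(9.5 − 2.5×1.1875)×0.75 = 9.7969 in²; tension across gage: (2.6875 − 1×1.1875)×0.75 = 1.125 in². R_n = min(0.6×70×9.7969, 0.6×50×14.25) + 1.0×70×1.125 = min(411.47, 427.5) + 78.75 = 490.22 kips. φR_n = 0.75 × 490.22 = 367.7 kips.
Tension yield (gross): A_g = 11.4375×0.75 = 8.5781 in². φR_n = 0.90 × 50 × 8.5781 = 386.0 kips.
Governing: min(240.3, 513.8, 367.7, 386.0) = 240.3 kips → bolt shear.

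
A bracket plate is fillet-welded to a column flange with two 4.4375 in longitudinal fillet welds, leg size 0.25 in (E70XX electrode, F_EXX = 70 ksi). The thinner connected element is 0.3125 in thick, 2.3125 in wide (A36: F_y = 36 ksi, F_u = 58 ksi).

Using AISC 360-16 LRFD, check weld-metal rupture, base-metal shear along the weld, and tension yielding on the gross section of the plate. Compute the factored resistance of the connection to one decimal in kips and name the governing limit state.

23.4 kips (gross-section yield governs)

Weld metal: throat = 0.707×0.25 = 0.17675 in, L = 2×4.4375 = 8.875 in. φR_n = 0.75 × 0.6 × 70 × 0.17675 × 8.875 = 49.4 kips.
Base metal shear (0.3125 in plate): yield φR_n = 1.0×0.6×36×0.3125×8.875 = 59.9 kips; rupture φR_n = 0.75×0.6×58×0.3125×8.875 = 72.4 kips; take 59.9 kips (yield).
Tension yield (gross): A_g = 2.3125×0.3125 = 0.72266 in². φR_n = 0.90 × 36 × 0.72266 = 23.4 kips.
Governing: min(49.4, 59.9, 23.4) = 23.4 kips → gross-section yield.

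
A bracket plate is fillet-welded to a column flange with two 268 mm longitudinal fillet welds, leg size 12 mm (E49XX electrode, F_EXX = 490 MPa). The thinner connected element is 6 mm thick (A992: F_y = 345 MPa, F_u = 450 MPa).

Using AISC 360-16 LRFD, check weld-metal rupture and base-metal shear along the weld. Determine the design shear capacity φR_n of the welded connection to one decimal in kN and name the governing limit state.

Weld metal: throat = 0.707×12 = 8.484 mm, L = 2×268 = 536 mm. φR_n = 0.75 × 0.6 × 490 × 8.484 × 536 = 1002.7 kN.
Base metal shear (6 mm plate): yield φR_n = 1.0×0.6×345×6×536 = 665.7 kN; rupture φR_n = 0.75×0.6×450×6×536 = 651.2 kN; take 651.2 kN (rupture).
Governing: min(1002.7, 651.2) = 651.2 kN → base-metal shear.

651.2 kN (base-metal shear governs)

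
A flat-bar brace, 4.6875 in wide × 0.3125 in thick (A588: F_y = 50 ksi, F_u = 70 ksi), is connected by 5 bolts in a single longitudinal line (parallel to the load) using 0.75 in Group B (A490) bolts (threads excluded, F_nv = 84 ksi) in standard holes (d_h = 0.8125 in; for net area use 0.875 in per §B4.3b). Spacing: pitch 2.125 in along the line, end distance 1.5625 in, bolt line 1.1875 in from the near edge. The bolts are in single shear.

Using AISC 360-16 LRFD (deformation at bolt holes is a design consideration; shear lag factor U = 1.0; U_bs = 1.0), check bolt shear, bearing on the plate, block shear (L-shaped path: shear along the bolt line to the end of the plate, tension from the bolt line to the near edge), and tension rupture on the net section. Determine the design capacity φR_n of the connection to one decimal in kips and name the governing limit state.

62.5 kips (net-section rupture governs)

Bolt shear: A_b = π(0.75)²/4 = 0.44179 in². φR_n = 0.75 × 84 × 0.44179 × 5 × 1 = 139.2 kips.
Bearing (0.3125 in plate, F_u = 70 ksi): end bolts L_c = 1.5625 − 0.8125/2 = 1.15625, R_n = min(1.2×1.15625×0.3125×70, 2.4×0.75×0.3125×70) = 30.352 kips/bolt; interior L_c = 2.125 − 0.8125 = 1.3125, R_n = 34.453 kips/bolt. φR_n = 0.75 × (1×30.352 + 4×34.453) = 126.1 kips.
Block shear: shear path 1×[1.5625+4×2.125] = 1×10.0625 in, A_gv = 3.1445, A_nv = 1×(10.0625 − 4.5×0.875)×0.3125 = 1.9141 in²; tension to near edge: (1.1875 − 0.5×0.875)×0.3125 = 0.23438 in². R_n = min(0.6×70×1.9141, 0.6×50×3.1445) + 1.0×70×0.23438 = min(80.392, 94.335) + 16.407 = 96.799 kips. φR_n = 0.75 × 96.799 = 72.6 kips.
Tension rupture (net): A_n = (4.6875 − 1×0.875)×0.3125 = 1.1914 in² (U = 1.0, A_e = A_n). φR_n = 0.75 × 70 × 1.1914 = 62.5 kips.
Governing: min(139.2, 126.1, 72.6, 62.5) = 62.5 kips → net-section rupture.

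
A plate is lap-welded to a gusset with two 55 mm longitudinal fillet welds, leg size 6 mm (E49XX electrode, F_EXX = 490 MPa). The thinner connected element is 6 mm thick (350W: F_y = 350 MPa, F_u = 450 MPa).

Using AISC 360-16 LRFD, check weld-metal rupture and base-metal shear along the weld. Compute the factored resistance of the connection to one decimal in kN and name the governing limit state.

Weld metal: throat = 0.707×6 = 4.242 mm, L = 2×55 = 110 mm. φR_n = 0.75 × 0.6 × 490 × 4.242 × 110 = 102.9 kN.
Base metal shear (6 mm plate): yield φR_n = 1.0×0.6×350×6×110 = 138.6 kN; rupture φR_n = 0.75×0.6×450×6×110 = 133.7 kN; take 133.7 kN (rupture).
Governing: min(102.9, 133.7) = 102.9 kN → weld metal.

102.9 kN (weld metal governs)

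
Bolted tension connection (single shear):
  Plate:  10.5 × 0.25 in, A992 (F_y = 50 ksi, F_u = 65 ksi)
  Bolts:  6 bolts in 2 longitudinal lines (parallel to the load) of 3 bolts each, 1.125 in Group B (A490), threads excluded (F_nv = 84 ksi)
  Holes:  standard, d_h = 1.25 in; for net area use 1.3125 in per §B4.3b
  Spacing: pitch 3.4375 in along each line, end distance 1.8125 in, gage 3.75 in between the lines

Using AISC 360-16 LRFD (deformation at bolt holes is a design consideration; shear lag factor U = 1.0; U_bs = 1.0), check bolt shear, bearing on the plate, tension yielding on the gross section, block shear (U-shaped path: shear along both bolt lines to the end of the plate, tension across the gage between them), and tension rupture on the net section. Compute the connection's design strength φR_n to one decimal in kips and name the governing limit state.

96.0 kips (net-section rupture governs)

Bolt shear: A_b = π(1.125)²/4 = 0.99402 in². φR_n = 0.75 × 84 × 0.99402 × 6 × 1 = 375.7 kips.
Bearing (0.25 in plate, F_u = 65 ksi): end bolts L_c = 1.8125 − 1.25/2 = 1.1875, R_n = min(1.2×1.1875×0.25×65, 2.4×1.125×0.25×65) = 23.156 kips/bolt; interior L_c = 3.4375 − 1.25 = 2.1875, R_n = 42.656 kips/bolt. φR_n = 0.75 × (2×23.156 + 4×42.656) = 162.7 kips.
Tension yield (gross): A_g = 10.5×0.25 = 2.625 in². φR_n = 0.90 × 50 × 2.625 = 118.1 kips.
Block shear: shear path 2×[1.8125+2×3.4375] = 2×8.6875 in, A_gv = 4.3438, A_nv = 2×(8.6875 − 2.5×1.3125)×0.25 = 2.7031 in²; tension across gage: (3.75 − 1×1.3125)×0.25 = 0.60938 in². R_n = min(0.6×65×2.7031, 0.6×50×4.3438) + 1.0×65×0.60938 = min(105.42, 130.31) + 39.61 = 145.03 kips. φR_n = 0.75 × 145.03 = 108.8 kips.
Tension rupture (net): A_n = (10.5 − 2×1.3125)×0.25 = 1.9688 in² (U = 1.0, A_e = A_n). φR_n = 0.75 × 65 × 1.9688 = 96.0 kips.
Governing: min(375.7, 162.7, 118.1, 108.8, 96.0) = 96.0 kips → net-section rupture.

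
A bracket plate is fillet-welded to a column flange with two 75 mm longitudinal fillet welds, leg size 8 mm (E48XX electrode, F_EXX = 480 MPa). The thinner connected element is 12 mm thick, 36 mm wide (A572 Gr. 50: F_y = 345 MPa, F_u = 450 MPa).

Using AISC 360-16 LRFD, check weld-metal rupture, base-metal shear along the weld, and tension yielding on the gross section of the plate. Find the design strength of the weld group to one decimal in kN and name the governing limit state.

134.1 kN (gross-section yield governs)

Weld metal: throat = 0.707×8 = 5.656 mm, L = 2×75 = 150 mm. φR_n = 0.75 × 0.6 × 480 × 5.656 × 150 = 183.3 kN.
Base metal shear (12 mm plate): yield φR_n = 1.0×0.6×345×12×150 = 372.6 kN; rupture φR_n = 0.75×0.6×450×12×150 = 364.5 kN; take 364.5 kN (rupture).
Tension yield (gross): A_g = 36×12 = 432 mm². φR_n = 0.90 × 345 × 432 = 134.1 kN.
Governing: min(183.3, 364.5, 134.1) = 134.1 kN → gross-section yield.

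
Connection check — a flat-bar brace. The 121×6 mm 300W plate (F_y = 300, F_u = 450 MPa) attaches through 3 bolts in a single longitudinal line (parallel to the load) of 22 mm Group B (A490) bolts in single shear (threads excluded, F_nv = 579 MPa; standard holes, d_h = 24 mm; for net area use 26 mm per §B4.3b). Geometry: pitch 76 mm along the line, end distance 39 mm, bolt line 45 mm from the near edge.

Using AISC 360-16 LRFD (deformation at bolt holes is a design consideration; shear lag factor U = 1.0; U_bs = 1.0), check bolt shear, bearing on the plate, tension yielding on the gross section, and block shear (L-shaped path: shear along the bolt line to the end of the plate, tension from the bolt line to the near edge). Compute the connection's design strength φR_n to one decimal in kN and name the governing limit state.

196.0 kN (gross-section yield governs)

Bolt shear: A_b = π(22)²/4 = 380.13 mm². φR_n = 0.75 × 579 × 380.13 × 3 × 1 = 495.2 kN.
Bearing (6 mm plate, F_u = 450 MPa): end bolts L_c = 39 − 24/2 = 27, R_n = min(1.2×27×6×450, 2.4×22×6×450) = 87.48 kN/bolt; interior L_c = 76 − 24 = 52, R_n = 142.56 kN/bolt. φR_n = 0.75 × (1×87.48 + 2×142.56) = 279.5 kN.
Tension yield (gross): A_g = 121×6 = 726 mm². φR_n = 0.90 × 300 × 726 = 196.0 kN.
Block shear: shear path 1×[39+2×76] = 1×191 mm, A_gv = 1146, A_nv = 1×(191 − 2.5×26)×6 = 756 mm²; tension to near edge: (45 − 0.5×26)×6 = 192 mm². R_n = min(0.6×450×756, 0.6×300×1146) + 1.0×450×192 = min(204.12, 206.28) + 86.4 = 290.52 kN. φR_n = 0.75 × 290.52 = 217.9 kN.
Governing: min(495.2, 279.5, 196.0, 217.9) = 196.0 kN → gross-section yield.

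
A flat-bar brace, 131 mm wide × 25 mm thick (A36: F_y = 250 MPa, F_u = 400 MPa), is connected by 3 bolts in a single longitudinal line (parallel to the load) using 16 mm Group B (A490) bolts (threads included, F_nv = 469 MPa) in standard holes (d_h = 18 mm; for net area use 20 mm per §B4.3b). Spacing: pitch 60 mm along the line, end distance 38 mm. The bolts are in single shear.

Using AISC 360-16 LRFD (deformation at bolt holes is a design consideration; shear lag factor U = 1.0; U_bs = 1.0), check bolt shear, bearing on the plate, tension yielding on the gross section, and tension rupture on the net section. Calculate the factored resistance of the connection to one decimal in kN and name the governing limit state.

212.2 kN (bolt shear governs)

Bolt shear: A_b = π(16)²/4 = 201.06 mm². φR_n = 0.75 × 469 × 201.06 × 3 × 1 = 212.2 kN.
Bearing (25 mm plate, F_u = 400 MPa): end bolts L_c = 38 − 18/2 = 29, R_n = min(1.2×29×25×400, 2.4×16×25×400) = 348 kN/bolt; interior L_c = 60 − 18 = 42, R_n = 384 kN/bolt. φR_n = 0.75 × (1×348 + 2×384) = 837.0 kN.
Tension yield (gross): A_g = 131×25 = 3275 mm². φR_n = 0.90 × 250 × 3275 = 736.9 kN.
Tension rupture (net): A_n = (131 − 1×20)×25 = 2775 mm² (U = 1.0, A_e = A_n). φR_n = 0.75 × 400 × 2775 = 832.5 kN.
Governing: min(212.2, 837.0, 736.9, 832.5) = 212.2 kN → bolt shear.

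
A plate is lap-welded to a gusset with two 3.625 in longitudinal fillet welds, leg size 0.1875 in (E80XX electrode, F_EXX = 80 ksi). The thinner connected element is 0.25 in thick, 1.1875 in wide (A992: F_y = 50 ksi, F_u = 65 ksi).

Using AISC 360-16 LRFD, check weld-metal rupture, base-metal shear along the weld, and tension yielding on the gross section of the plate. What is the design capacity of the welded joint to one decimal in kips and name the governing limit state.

13.4 kips (gross-section yield governs)

Weld metal: throat = 0.707×0.1875 = 0.13256 in, L = 2×3.625 = 7.25 in. φR_n = 0.75 × 0.6 × 80 × 0.13256 × 7.25 = 34.6 kips.
Base metal shear (0.25 in plate): yield φR_n = 1.0×0.6×50×0.25×7.25 = 54.4 kips; rupture φR_n = 0.75×0.6×65×0.25×7.25 = 53.0 kips; take 53.0 kips (rupture).
Tension yield (gross): A_g = 1.1875×0.25 = 0.29688 in². φR_n = 0.90 × 50 × 0.29688 = 13.4 kips.
Governing: min(34.6, 53.0, 13.4) = 13.4 kips → gross-section yield.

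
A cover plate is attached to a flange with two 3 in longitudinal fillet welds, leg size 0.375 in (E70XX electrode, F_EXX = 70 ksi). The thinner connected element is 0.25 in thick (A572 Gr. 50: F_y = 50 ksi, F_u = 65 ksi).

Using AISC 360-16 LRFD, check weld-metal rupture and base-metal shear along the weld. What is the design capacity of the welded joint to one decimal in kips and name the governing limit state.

Weld metal: throat = 0.707×0.375 = 0.26513 in, L = 2×3 = 6 in. φR_n = 0.75 × 0.6 × 70 × 0.26513 × 6 = 50.1 kips.
Base metal shear (0.25 in plate): yield φR_n = 1.0×0.6×50×0.25×6 = 45.0 kips; rupture φR_n = 0.75×0.6×65×0.25×6 = 43.9 kips; take 43.9 kips (rupture).
Governing: min(50.1, 43.9) = 43.9 kips → base-metal shear.

43.9 kips (base-metal shear governs)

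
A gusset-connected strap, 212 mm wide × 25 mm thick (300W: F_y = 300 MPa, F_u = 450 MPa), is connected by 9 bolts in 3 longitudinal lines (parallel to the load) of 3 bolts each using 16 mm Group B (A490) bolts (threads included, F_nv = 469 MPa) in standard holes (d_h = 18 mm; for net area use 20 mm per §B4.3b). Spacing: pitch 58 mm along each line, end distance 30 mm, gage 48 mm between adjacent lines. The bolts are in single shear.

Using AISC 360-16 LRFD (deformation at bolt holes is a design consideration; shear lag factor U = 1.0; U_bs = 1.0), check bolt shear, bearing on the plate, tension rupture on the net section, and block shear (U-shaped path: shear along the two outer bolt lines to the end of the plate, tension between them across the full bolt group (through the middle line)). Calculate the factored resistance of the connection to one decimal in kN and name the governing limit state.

636.5 kN (bolt shear governs)

Bolt shear: A_b = π(16)²/4 = 201.06 mm². φR_n = 0.75 × 469 × 201.06 × 9 × 1 = 636.5 kN.
Bearing (25 mm plate, F_u = 450 MPa): end bolts L_c = 30 − 18/2 = 21, R_n = min(1.2×21×25×450, 2.4×16×25×450) = 283.5 kN/bolt; interior L_c = 58 − 18 = 40, R_n = 432 kN/bolt. φR_n = 0.75 × (3×283.5 + 6×432) = 2581.9 kN.
Tension rupture (net): A_n = (212 − 3×20)×25 = 3800 mm² (U = 1.0, A_e = A_n). φR_n = 0.75 × 450 × 3800 = 1282.5 kN.
Block shear: shear path 2×[30+2×58] = 2×146 mm, A_gv = 7300, A_nv = 2×(146 − 2.5×20)×25 = 4800 mm²; tension across gage: (96 − 2×20)×25 = 1400 mm². R_n = min(0.6×450×4800, 0.6×300×7300) + 1.0×450×1400 = min(1296, 1314) + 630 = 1926 kN. φR_n = 0.75 × 1926 = 1444.5 kN.
Governing: min(636.5, 2581.9, 1282.5, 1444.5) = 636.5 kN → bolt shear.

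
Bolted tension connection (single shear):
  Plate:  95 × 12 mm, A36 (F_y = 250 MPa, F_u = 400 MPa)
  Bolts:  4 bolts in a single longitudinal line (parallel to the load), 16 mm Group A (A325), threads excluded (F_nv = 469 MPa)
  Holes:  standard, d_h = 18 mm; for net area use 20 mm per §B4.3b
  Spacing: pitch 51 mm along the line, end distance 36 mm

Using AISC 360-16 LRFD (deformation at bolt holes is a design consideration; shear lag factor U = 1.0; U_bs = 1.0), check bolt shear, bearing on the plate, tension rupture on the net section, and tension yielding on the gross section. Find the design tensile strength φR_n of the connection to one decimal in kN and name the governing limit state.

256.5 kN (gross-section yield governs)

Bolt shear: A_b = π(16)²/4 = 201.06 mm². φR_n = 0.75 × 469 × 201.06 × 4 × 1 = 282.9 kN.
Bearing (12 mm plate, F_u = 400 MPa): end bolts L_c = 36 − 18/2 = 27, R_n = min(1.2×27×12×400, 2.4×16×12×400) = 155.52 kN/bolt; interior L_c = 51 − 18 = 33, R_n = 184.32 kN/bolt. φR_n = 0.75 × (1×155.52 + 3×184.32) = 531.4 kN.
Tension rupture (net): A_n = (95 − 1×20)×12 = 900 mm² (U = 1.0, A_e = A_n). φR_n = 0.75 × 400 × 900 = 270.0 kN.
Tension yield (gross): A_g = 95×12 = 1140 mm². φR_n = 0.90 × 250 × 1140 = 256.5 kN.
Governing: min(282.9, 531.4, 270.0, 256.5) = 256.5 kN → gross-section yield.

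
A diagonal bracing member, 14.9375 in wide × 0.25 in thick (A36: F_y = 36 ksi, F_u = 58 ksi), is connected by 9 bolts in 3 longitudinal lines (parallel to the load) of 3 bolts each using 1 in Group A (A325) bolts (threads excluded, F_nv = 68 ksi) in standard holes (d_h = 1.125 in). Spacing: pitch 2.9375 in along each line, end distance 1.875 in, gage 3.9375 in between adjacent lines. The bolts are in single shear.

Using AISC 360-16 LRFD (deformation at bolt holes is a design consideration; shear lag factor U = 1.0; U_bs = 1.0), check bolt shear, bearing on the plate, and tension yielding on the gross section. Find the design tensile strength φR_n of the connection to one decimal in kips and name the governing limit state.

121.0 kips (gross-section yield governs)

Bolt shear: A_b = π(1)²/4 = 0.7854 in². φR_n = 0.75 × 68 × 0.7854 × 9 × 1 = 360.5 kips.
Bearing (0.25 in plate, F_u = 58 ksi): end bolts L_c = 1.875 − 1.125/2 = 1.3125, R_n = min(1.2×1.3125×0.25×58, 2.4×1×0.25×58) = 22.838 kips/bolt; interior L_c = 2.9375 − 1.125 = 1.8125, R_n = 31.538 kips/bolt. φR_n = 0.75 × (3×22.838 + 6×31.538) = 193.3 kips.
Tension yield (gross): A_g = 14.9375×0.25 = 3.7344 in². φR_n = 0.90 × 36 × 3.7344 = 121.0 kips.
Governing: min(360.5, 193.3, 121.0) = 121.0 kips → gross-section yield.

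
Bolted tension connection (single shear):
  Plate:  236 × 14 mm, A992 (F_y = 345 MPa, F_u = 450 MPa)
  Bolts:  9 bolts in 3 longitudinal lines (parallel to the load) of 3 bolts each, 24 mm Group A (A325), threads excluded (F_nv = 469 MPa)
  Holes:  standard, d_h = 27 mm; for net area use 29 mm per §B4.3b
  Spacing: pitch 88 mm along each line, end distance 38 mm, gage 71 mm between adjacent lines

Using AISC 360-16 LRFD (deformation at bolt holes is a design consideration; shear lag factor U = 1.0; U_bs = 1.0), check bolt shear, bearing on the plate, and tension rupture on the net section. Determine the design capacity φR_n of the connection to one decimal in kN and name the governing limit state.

Bolt shear: A_b = π(24)²/4 = 452.39 mm². φR_n = 0.75 × 469 × 452.39 × 9 × 1 = 1432.2 kN.
Bearing (14 mm plate, F_u = 450 MPa): end bolts L_c = 38 − 27/2 = 24.5, R_n = min(1.2×24.5×14×450, 2.4×24×14×450) = 185.22 kN/bolt; interior L_c = 88 − 27 = 61, R_n = 362.88 kN/bolt. φR_n = 0.75 × (3×185.22 + 6×362.88) = 2049.7 kN.
Tension rupture (net): A_n = (236 − 3×29)×14 = 2086 mm² (U = 1.0, A_e = A_n). φR_n = 0.75 × 450 × 2086 = 704.0 kN.
Governing: min(1432.2, 2049.7, 704.0) = 704.0 kN → net-section rupture.

704.0 kN (net-section rupture governs)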